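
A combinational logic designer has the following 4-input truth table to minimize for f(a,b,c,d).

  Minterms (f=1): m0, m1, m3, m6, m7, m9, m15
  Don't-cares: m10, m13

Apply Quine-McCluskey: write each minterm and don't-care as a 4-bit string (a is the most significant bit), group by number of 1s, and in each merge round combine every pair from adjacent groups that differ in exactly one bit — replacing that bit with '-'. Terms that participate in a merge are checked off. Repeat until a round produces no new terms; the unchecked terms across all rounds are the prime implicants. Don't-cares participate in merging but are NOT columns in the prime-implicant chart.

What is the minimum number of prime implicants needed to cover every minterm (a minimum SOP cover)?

Round 0: 0000✓ 0001✓ 0011✓ 0110✓ 0111✓ 1001✓ 1010 1101✓ 1111✓
Round 1: -001 -111 0-11 00-1 000- 011- 1-01 11-1
PIs = {-001, -111, 0-11, 00-1, 000-, 011-, 1-01, 1010, 11-1}
Coverage chart:
  m0: 000- ←essential
  m1: -001,00-1,000-
  m3: 0-11,00-1
  m6: 011- ←essential
  m7: -111,0-11,011-
  m9: -001,1-01
  m15: -111,11-1
Essential: 000-, 011-
Petrick residual → -001, -111, 0-11
Min cover (5 terms): b'c'd + bcd + a'cd + a'b'c' + a'bc

5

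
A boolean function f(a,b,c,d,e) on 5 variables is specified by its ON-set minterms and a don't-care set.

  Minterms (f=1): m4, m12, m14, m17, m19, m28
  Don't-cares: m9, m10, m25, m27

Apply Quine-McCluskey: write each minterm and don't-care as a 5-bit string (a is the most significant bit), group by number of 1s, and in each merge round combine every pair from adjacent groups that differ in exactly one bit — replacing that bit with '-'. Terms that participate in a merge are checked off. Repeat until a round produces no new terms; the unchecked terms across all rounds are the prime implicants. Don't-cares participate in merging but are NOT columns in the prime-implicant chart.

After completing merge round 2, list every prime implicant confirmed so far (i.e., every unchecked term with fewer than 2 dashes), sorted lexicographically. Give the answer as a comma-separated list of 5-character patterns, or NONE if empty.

-1001, -1100, 0-100, 01-10, 011-0

Round 0: 00100✓ 01001✓ 01010✓ 01100✓ 01110✓ 10001✓ 10011✓ 11001✓ 11011✓ 11100✓
Round 1: -1001 -1100 0-100 01-10 011-0 1-001✓ 1-011✓ 100-1✓ 110-1✓
Round 2: 1-0-1
PIs = {-1001, -1100, 0-100, 01-10, 011-0, 1-0-1}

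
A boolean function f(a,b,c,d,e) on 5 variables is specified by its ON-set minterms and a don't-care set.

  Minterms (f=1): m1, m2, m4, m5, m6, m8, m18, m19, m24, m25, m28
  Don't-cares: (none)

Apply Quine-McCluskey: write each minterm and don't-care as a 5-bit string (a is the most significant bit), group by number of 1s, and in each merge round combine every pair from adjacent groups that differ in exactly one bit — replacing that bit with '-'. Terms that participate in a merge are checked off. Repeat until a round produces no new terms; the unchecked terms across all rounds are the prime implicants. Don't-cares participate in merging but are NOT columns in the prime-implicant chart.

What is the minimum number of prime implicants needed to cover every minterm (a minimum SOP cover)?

7

Round 0: 00001✓ 00010✓ 00100✓ 00101✓ 00110✓ 01000✓ 10010✓ 10011✓ 11000✓ 11001✓ 11100✓
Round 1: -0010 -1000 00-01 00-10 001-0 0010- 1001- 11-00 1100-
PIs = {-0010, -1000, 00-01, 00-10, 001-0, 0010-, 1001-, 11-00, 1100-}
Coverage chart:
  m1: 00-01 ←essential
  m2: -0010,00-10
  m4: 001-0,0010-
  m5: 00-01,0010-
  m6: 00-10,001-0
  m8: -1000 ←essential
  m18: -0010,1001-
  m19: 1001- ←essential
  m24: -1000,11-00,1100-
  m25: 1100- ←essential
  m28: 11-00 ←essential
Essential: -1000, 00-01, 1001-, 11-00, 1100-
Petrick residual → -0010, 001-0
Min cover (7 terms): b'c'de' + bc'd'e' + a'b'd'e + a'b'ce' + ab'c'd + abd'e' + abc'd'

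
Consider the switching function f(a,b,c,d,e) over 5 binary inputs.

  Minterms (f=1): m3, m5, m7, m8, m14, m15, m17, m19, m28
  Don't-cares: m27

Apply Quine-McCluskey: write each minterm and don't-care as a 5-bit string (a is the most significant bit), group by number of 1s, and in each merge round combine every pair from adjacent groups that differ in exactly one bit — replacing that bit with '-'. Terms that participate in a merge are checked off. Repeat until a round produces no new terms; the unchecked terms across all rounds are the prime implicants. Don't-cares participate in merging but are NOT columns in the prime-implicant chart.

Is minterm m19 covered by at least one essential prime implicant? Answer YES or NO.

YES

[col 0] 00011*, 00101*, 00111*, 01000, 01110*, 01111*, 10001*, 10011*, 11011*, 11100
[col 1] -0011, 0-111, 00-11, 001-1, 0111-, 1-011, 100-1
Prime implicants: -0011, 0-111, 00-11, 001-1, 01000, 0111-, 1-011, 100-1, 11100
PI chart (minterm → PIs covering it):
  3 | -0011,00-11
  5 | 001-1  (sole → essential)
  7 | 0-111,00-11,001-1
  8 | 01000  (sole → essential)
  14 | 0111-  (sole → essential)
  15 | 0-111,0111-
  17 | 100-1  (sole → essential)
  19 | -0011,1-011,100-1
  28 | 11100  (sole → essential)
Essential prime implicants: 001-1, 01000, 0111-, 100-1, 11100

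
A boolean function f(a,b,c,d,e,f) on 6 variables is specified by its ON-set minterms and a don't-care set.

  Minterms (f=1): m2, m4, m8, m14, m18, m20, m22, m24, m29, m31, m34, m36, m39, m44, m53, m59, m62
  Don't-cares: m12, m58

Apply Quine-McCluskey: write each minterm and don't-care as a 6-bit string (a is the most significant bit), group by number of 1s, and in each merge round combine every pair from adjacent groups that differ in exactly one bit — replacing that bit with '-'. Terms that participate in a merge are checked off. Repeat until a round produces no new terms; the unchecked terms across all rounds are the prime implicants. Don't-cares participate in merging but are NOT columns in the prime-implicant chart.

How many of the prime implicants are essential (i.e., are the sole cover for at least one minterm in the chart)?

9

size-2^0 implicants → 000010(✓)  000100(✓)  001000(✓)  001100(✓)  001110(✓)  010010(✓)  010100(✓)  010110(✓)  011000(✓)  011101(✓)  011111(✓)  100010(✓)  100100(✓)  100111  101100(✓)  110101  111010(✓)  111011(✓)  111110(✓)
size-2^1 implicants → -00010  -00100(✓)  -01100(✓)  0-0010  0-0100  0-1000  00-100(✓)  001-00  0011-0  010-10  0101-0  0111-1  10-100(✓)  111-10  11101-
size-2^2 implicants → -0-100
Unchecked terms (primes): -0-100, -00010, 0-0010, 0-0100, 0-1000, 001-00, 0011-0, 010-10, 0101-0, 0111-1, 100111, 110101, 111-10, 11101-
Minterm coverage:
  m2 ⊆ -00010,0-0010
  m4 ⊆ -0-100,0-0100
  m8 ⊆ 0-1000,001-00
  m14 ⊆ 0011-0 [E]
  m18 ⊆ 0-0010,010-10
  m20 ⊆ 0-0100,0101-0
  m22 ⊆ 010-10,0101-0
  m24 ⊆ 0-1000 [E]
  m29 ⊆ 0111-1 [E]
  m31 ⊆ 0111-1 [E]
  m34 ⊆ -00010 [E]
  m36 ⊆ -0-100 [E]
  m39 ⊆ 100111 [E]
  m44 ⊆ -0-100 [E]
  m53 ⊆ 110101 [E]
  m59 ⊆ 11101- [E]
  m62 ⊆ 111-10 [E]
E = {-0-100, -00010, 0-1000, 0011-0, 0111-1, 100111, 110101, 111-10, 11101-}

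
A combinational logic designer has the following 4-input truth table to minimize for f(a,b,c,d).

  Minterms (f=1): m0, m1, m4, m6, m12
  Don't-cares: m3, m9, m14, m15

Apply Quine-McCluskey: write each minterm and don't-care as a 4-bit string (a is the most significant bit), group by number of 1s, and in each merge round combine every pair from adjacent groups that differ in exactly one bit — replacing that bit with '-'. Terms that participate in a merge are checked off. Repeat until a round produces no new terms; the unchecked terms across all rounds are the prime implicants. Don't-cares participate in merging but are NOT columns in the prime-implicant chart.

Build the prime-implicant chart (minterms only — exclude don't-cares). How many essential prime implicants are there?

1

Round 0: 0000✓ 0001✓ 0011✓ 0100✓ 0110✓ 1001✓ 1100✓ 1110✓ 1111✓
Round 1: -001 -100✓ -110✓ 0-00 00-1 000- 01-0✓ 11-0✓ 111-
Round 2: -1-0
PIs = {-001, -1-0, 0-00, 00-1, 000-, 111-}
Coverage chart:
  m0: 0-00,000-
  m1: -001,00-1,000-
  m4: -1-0,0-00
  m6: -1-0 ←essential
  m12: -1-0 ←essential
Essential: -1-0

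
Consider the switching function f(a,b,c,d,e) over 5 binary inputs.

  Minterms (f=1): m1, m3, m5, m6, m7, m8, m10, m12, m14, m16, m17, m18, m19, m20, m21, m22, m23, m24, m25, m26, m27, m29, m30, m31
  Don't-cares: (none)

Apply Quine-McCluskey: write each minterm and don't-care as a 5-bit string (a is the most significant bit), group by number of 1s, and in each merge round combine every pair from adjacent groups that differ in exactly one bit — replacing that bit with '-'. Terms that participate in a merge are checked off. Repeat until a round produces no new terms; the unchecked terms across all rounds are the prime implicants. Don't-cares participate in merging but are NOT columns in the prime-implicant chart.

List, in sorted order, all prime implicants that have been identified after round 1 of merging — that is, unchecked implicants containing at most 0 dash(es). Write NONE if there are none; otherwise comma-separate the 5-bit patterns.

NONE

[col 0] 00001*, 00011*, 00101*, 00110*, 00111*, 01000*, 01010*, 01100*, 01110*, 10000*, 10001*, 10010*, 10011*, 10100*, 10101*, 10110*, 10111*, 11000*, 11001*, 11010*, 11011*, 11101*, 11110*, 11111*
[col 1] -0001*, -0011*, -0101*, -0110*, -0111*, -1000*, -1010*, -1110*, 0-110*, 00-01*, 00-11*, 000-1*, 001-1*, 0011-*, 01-00*, 01-10*, 010-0*, 011-0*, 1-000*, 1-001*, 1-010*, 1-011*, 1-101*, 1-110*, 1-111*, 10-00*, 10-01*, 10-10*, 10-11*, 100-0*, 100-1*, 1000-*, 1001-*, 101-0*, 101-1*, 1010-*, 1011-*, 11-01*, 11-10*, 11-11*, 110-0*, 110-1*, 1100-*, 1101-*, 111-1*, 1111-*
[col 2] --110, -0-01*, -0-11*, -00-1*, -01-1*, -011-, -1-10, -10-0, 00--1*, 01--0, 1--01*, 1--10*, 1--11*, 1-0-0*, 1-0-1*, 1-00-*, 1-01-*, 1-1-1*, 1-11-*, 10--0*, 10--1*, 10-0-*, 10-1-*, 100--*, 101--*, 11--1*, 11-1-*, 110--*
[col 3] -0--1, 1---1, 1--1-, 1-0--, 10---
Prime implicants: --110, -0--1, -011-, -1-10, -10-0, 01--0, 1---1, 1--1-, 1-0--, 10---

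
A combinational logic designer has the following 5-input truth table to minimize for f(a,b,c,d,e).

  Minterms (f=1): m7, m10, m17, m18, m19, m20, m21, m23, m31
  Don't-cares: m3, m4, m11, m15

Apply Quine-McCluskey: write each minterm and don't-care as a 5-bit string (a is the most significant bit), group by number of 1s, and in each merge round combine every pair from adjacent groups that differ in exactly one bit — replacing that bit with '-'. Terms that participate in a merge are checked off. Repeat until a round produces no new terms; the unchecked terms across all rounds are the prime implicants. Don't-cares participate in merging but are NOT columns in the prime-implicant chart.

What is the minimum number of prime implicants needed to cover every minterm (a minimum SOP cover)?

5

Round 0: 00011✓ 00100✓ 00111✓ 01010✓ 01011✓ 01111✓ 10001✓ 10010✓ 10011✓ 10100✓ 10101✓ 10111✓ 11111✓
Round 1: -0011✓ -0100 -0111✓ -1111✓ 0-011✓ 0-111✓ 00-11✓ 01-11✓ 0101- 1-111✓ 10-01✓ 10-11✓ 100-1✓ 1001- 101-1✓ 1010-
Round 2: --111 -0-11 0--11 10--1
PIs = {--111, -0-11, -0100, 0--11, 0101-, 10--1, 1001-, 1010-}
Coverage chart:
  m7: --111,-0-11,0--11
  m10: 0101- ←essential
  m17: 10--1 ←essential
  m18: 1001- ←essential
  m19: -0-11,10--1,1001-
  m20: -0100,1010-
  m21: 10--1,1010-
  m23: --111,-0-11,10--1
  m31: --111 ←essential
Essential: --111, 0101-, 10--1, 1001-
Petrick residual → -0100
Min cover (5 terms): cde + b'cd'e' + a'bc'd + ab'e + ab'c'd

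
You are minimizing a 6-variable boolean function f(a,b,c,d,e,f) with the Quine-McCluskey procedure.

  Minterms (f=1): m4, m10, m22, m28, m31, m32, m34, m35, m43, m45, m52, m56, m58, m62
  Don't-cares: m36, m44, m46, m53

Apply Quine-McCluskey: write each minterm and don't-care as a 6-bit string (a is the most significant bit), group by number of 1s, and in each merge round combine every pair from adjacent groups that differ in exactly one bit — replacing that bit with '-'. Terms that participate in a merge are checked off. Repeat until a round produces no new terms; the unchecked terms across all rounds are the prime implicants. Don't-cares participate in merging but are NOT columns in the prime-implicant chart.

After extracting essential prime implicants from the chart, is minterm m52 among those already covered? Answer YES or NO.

NO

size-2^0 implicants → 000100(✓)  001010  010110  011100  011111  100000(✓)  100010(✓)  100011(✓)  100100(✓)  101011(✓)  101100(✓)  101101(✓)  101110(✓)  110100(✓)  110101(✓)  111000(✓)  111010(✓)  111110(✓)
size-2^1 implicants → -00100  1-0100  1-1110  10-011  10-100  100-00  1000-0  10001-  1011-0  10110-  11010-  111-10  1110-0
Unchecked terms (primes): -00100, 001010, 010110, 011100, 011111, 1-0100, 1-1110, 10-011, 10-100, 100-00, 1000-0, 10001-, 1011-0, 10110-, 11010-, 111-10, 1110-0
Minterm coverage:
  m4 ⊆ -00100 [E]
  m10 ⊆ 001010 [E]
  m22 ⊆ 010110 [E]
  m28 ⊆ 011100 [E]
  m31 ⊆ 011111 [E]
  m32 ⊆ 100-00,1000-0
  m34 ⊆ 1000-0,10001-
  m35 ⊆ 10-011,10001-
  m43 ⊆ 10-011 [E]
  m45 ⊆ 10110- [E]
  m52 ⊆ 1-0100,11010-
  m56 ⊆ 1110-0 [E]
  m58 ⊆ 111-10,1110-0
  m62 ⊆ 1-1110,111-10
E = {-00100, 001010, 010110, 011100, 011111, 10-011, 10110-, 1110-0}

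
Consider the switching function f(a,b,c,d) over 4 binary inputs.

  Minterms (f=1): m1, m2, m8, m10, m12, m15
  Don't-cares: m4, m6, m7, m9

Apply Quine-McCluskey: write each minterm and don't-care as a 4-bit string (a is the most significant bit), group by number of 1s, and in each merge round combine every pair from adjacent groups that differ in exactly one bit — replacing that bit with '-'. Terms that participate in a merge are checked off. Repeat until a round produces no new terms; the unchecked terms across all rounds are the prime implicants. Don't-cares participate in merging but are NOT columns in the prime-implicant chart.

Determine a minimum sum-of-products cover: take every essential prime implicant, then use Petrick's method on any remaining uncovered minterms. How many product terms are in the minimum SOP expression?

4

[col 0] 0001*, 0010*, 0100*, 0110*, 0111*, 1000*, 1001*, 1010*, 1100*, 1111*
[col 1] -001, -010, -100, -111, 0-10, 01-0, 011-, 1-00, 10-0, 100-
Prime implicants: -001, -010, -100, -111, 0-10, 01-0, 011-, 1-00, 10-0, 100-
PI chart (minterm → PIs covering it):
  1 | -001  (sole → essential)
  2 | -010,0-10
  8 | 1-00,10-0,100-
  10 | -010,10-0
  12 | -100,1-00
  15 | -111  (sole → essential)
Essential prime implicants: -001, -111
Petrick residual → -010, 1-00
Minimum SOP uses 4 PIs: b'c'd + b'cd' + bcd + ac'd'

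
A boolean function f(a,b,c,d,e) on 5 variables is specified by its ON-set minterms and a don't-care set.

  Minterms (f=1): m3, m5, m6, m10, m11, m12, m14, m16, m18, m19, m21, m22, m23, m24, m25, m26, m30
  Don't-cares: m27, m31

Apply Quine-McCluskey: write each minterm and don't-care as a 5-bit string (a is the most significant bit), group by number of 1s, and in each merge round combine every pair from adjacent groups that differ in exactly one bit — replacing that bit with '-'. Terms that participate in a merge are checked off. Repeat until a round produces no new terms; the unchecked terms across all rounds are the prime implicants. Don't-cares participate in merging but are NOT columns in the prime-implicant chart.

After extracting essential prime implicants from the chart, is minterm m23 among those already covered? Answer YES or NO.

NO

Round 0: 00011✓ 00101✓ 00110✓ 01010✓ 01011✓ 01100✓ 01110✓ 10000✓ 10010✓ 10011✓ 10101✓ 10110✓ 10111✓ 11000✓ 11001✓ 11010✓ 11011✓ 11110✓ 11111✓
Round 1: -0011✓ -0101 -0110✓ -1010✓ -1011✓ -1110✓ 0-011✓ 0-110✓ 01-10✓ 0101-✓ 011-0 1-000✓ 1-010✓ 1-011✓ 1-110✓ 1-111✓ 10-10✓ 10-11✓ 100-0✓ 1001-✓ 101-1 1011-✓ 11-10✓ 11-11✓ 110-0✓ 110-1✓ 1100-✓ 1101-✓ 1111-✓
Round 2: --011 --110 -1-10 -101- 1--10✓ 1--11✓ 1-0-0 1-01-✓ 1-11-✓ 10-1-✓ 11-1-✓ 110--
Round 3: 1--1-
PIs = {--011, --110, -0101, -1-10, -101-, 011-0, 1--1-, 1-0-0, 101-1, 110--}
Coverage chart:
  m3: --011 ←essential
  m5: -0101 ←essential
  m6: --110 ←essential
  m10: -1-10,-101-
  m11: --011,-101-
  m12: 011-0 ←essential
  m14: --110,-1-10,011-0
  m16: 1-0-0 ←essential
  m18: 1--1-,1-0-0
  m19: --011,1--1-
  m21: -0101,101-1
  m22: --110,1--1-
  m23: 1--1-,101-1
  m24: 1-0-0,110--
  m25: 110-- ←essential
  m26: -1-10,-101-,1--1-,1-0-0,110--
  m30: --110,-1-10,1--1-
Essential: --011, --110, -0101, 011-0, 1-0-0, 110--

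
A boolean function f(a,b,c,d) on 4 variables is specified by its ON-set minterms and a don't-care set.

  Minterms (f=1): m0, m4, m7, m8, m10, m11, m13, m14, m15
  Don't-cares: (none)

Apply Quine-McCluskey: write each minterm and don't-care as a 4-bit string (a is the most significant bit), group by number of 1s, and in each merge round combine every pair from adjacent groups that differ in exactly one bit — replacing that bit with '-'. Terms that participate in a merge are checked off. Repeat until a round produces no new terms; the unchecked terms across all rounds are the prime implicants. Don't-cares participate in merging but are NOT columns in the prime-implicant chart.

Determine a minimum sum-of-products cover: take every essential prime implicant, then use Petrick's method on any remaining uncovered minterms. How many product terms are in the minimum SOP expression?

5

Round 0: 0000✓ 0100✓ 0111✓ 1000✓ 1010✓ 1011✓ 1101✓ 1110✓ 1111✓
Round 1: -000 -111 0-00 1-10✓ 1-11✓ 10-0 101-✓ 11-1 111-✓
Round 2: 1-1-
PIs = {-000, -111, 0-00, 1-1-, 10-0, 11-1}
Coverage chart:
  m0: -000,0-00
  m4: 0-00 ←essential
  m7: -111 ←essential
  m8: -000,10-0
  m10: 1-1-,10-0
  m11: 1-1- ←essential
  m13: 11-1 ←essential
  m14: 1-1- ←essential
  m15: -111,1-1-,11-1
Essential: -111, 0-00, 1-1-, 11-1
Petrick residual → -000
Min cover (5 terms): b'c'd' + bcd + a'c'd' + ac + abd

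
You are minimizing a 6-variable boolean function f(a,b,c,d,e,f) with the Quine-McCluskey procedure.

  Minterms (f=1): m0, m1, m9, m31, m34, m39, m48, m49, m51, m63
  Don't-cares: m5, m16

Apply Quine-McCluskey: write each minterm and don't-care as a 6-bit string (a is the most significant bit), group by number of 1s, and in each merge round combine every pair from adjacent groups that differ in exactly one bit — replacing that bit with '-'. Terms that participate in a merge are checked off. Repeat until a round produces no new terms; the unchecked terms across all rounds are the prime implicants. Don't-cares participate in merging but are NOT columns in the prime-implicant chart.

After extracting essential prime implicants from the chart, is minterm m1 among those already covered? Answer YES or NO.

size-2^0 implicants → 000000(✓)  000001(✓)  000101(✓)  001001(✓)  010000(✓)  011111(✓)  100010  100111  110000(✓)  110001(✓)  110011(✓)  111111(✓)
size-2^1 implicants → -10000  -11111  0-0000  00-001  000-01  00000-  1100-1  11000-
Unchecked terms (primes): -10000, -11111, 0-0000, 00-001, 000-01, 00000-, 100010, 100111, 1100-1, 11000-
Minterm coverage:
  m0 ⊆ 0-0000,00000-
  m1 ⊆ 00-001,000-01,00000-
  m9 ⊆ 00-001 [E]
  m31 ⊆ -11111 [E]
  m34 ⊆ 100010 [E]
  m39 ⊆ 100111 [E]
  m48 ⊆ -10000,11000-
  m49 ⊆ 1100-1,11000-
  m51 ⊆ 1100-1 [E]
  m63 ⊆ -11111 [E]
E = {-11111, 00-001, 100010, 100111, 1100-1}

YES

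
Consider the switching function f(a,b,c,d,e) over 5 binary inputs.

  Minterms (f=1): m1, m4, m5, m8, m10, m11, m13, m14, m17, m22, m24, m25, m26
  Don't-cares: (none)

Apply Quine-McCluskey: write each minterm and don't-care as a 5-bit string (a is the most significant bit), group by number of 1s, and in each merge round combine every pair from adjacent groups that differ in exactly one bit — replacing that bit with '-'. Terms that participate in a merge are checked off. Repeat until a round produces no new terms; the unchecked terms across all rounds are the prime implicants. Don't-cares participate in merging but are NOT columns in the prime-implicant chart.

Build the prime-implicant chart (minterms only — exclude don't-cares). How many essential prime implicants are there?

[col 0] 00001*, 00100*, 00101*, 01000*, 01010*, 01011*, 01101*, 01110*, 10001*, 10110, 11000*, 11001*, 11010*
[col 1] -0001, -1000*, -1010*, 0-101, 00-01, 0010-, 01-10, 010-0*, 0101-, 1-001, 110-0*, 1100-
[col 2] -10-0
Prime implicants: -0001, -10-0, 0-101, 00-01, 0010-, 01-10, 0101-, 1-001, 10110, 1100-
PI chart (minterm → PIs covering it):
  1 | -0001,00-01
  4 | 0010-  (sole → essential)
  5 | 0-101,00-01,0010-
  8 | -10-0  (sole → essential)
  10 | -10-0,01-10,0101-
  11 | 0101-  (sole → essential)
  13 | 0-101  (sole → essential)
  14 | 01-10  (sole → essential)
  17 | -0001,1-001
  22 | 10110  (sole → essential)
  24 | -10-0,1100-
  25 | 1-001,1100-
  26 | -10-0  (sole → essential)
Essential prime implicants: -10-0, 0-101, 0010-, 01-10, 0101-, 10110

6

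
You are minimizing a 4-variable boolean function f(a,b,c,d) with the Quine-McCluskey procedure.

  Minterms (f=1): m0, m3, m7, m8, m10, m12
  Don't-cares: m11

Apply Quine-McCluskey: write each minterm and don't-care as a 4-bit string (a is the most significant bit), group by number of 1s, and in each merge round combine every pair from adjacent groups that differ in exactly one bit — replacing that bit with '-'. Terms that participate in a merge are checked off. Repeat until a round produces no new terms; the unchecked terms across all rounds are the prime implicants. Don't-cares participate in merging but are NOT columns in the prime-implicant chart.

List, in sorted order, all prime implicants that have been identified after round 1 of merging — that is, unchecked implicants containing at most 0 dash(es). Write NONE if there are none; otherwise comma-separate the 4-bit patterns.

Round 0: 0000✓ 0011✓ 0111✓ 1000✓ 1010✓ 1011✓ 1100✓
Round 1: -000 -011 0-11 1-00 10-0 101-
PIs = {-000, -011, 0-11, 1-00, 10-0, 101-}

NONE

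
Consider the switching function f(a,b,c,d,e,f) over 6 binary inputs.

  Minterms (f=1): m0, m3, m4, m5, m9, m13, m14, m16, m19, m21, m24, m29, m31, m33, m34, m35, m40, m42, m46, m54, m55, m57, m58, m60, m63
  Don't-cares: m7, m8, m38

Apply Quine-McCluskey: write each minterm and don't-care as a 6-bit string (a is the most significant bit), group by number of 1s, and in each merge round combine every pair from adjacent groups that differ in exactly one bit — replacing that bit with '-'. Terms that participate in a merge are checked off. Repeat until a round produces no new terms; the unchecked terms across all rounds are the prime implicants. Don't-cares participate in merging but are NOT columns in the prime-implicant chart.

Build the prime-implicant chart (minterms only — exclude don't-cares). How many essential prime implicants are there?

8

size-2^0 implicants → 000000(✓)  000011(✓)  000100(✓)  000101(✓)  000111(✓)  001000(✓)  001001(✓)  001101(✓)  001110(✓)  010000(✓)  010011(✓)  010101(✓)  011000(✓)  011101(✓)  011111(✓)  100001(✓)  100010(✓)  100011(✓)  100110(✓)  101000(✓)  101010(✓)  101110(✓)  110110(✓)  110111(✓)  111001  111010(✓)  111100  111111(✓)
size-2^1 implicants → -00011  -01000  -01110  -11111  0-0000(✓)  0-0011  0-0101(✓)  0-1000(✓)  0-1101(✓)  00-000(✓)  00-101(✓)  000-00  000-11  0001-1  00010-  001-01  00100-  01-000(✓)  01-101(✓)  0111-1  1-0110  1-1010  10-010(✓)  10-110(✓)  100-10(✓)  1000-1  10001-  101-10(✓)  1010-0  11-111  11011-
size-2^2 implicants → 0--000  0--101  10--10
Unchecked terms (primes): -00011, -01000, -01110, -11111, 0--000, 0--101, 0-0011, 000-00, 000-11, 0001-1, 00010-, 001-01, 00100-, 0111-1, 1-0110, 1-1010, 10--10, 1000-1, 10001-, 1010-0, 11-111, 11011-, 111001, 111100
Minterm coverage:
  m0 ⊆ 0--000,000-00
  m3 ⊆ -00011,0-0011,000-11
  m4 ⊆ 000-00,00010-
  m5 ⊆ 0--101,0001-1,00010-
  m9 ⊆ 001-01,00100-
  m13 ⊆ 0--101,001-01
  m14 ⊆ -01110 [E]
  m16 ⊆ 0--000 [E]
  m19 ⊆ 0-0011 [E]
  m21 ⊆ 0--101 [E]
  m24 ⊆ 0--000 [E]
  m29 ⊆ 0--101,0111-1
  m31 ⊆ -11111,0111-1
  m33 ⊆ 1000-1 [E]
  m34 ⊆ 10--10,10001-
  m35 ⊆ -00011,1000-1,10001-
  m40 ⊆ -01000,1010-0
  m42 ⊆ 1-1010,10--10,1010-0
  m46 ⊆ -01110,10--10
  m54 ⊆ 1-0110,11011-
  m55 ⊆ 11-111,11011-
  m57 ⊆ 111001 [E]
  m58 ⊆ 1-1010 [E]
  m60 ⊆ 111100 [E]
  m63 ⊆ -11111,11-111
E = {-01110, 0--000, 0--101, 0-0011, 1-1010, 1000-1, 111001, 111100}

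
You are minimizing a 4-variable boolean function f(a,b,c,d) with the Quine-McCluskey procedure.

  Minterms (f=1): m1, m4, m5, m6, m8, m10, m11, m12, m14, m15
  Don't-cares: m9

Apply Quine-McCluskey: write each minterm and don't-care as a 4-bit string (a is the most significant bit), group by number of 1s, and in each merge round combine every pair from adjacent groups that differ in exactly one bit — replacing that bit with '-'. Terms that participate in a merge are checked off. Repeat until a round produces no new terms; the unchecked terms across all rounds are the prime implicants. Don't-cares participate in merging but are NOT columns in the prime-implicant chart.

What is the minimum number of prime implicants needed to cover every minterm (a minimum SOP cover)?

4

[col 0] 0001*, 0100*, 0101*, 0110*, 1000*, 1001*, 1010*, 1011*, 1100*, 1110*, 1111*
[col 1] -001, -100*, -110*, 0-01, 01-0*, 010-, 1-00*, 1-10*, 1-11*, 10-0*, 10-1*, 100-*, 101-*, 11-0*, 111-*
[col 2] -1-0, 1--0, 1-1-, 10--
Prime implicants: -001, -1-0, 0-01, 010-, 1--0, 1-1-, 10--
PI chart (minterm → PIs covering it):
  1 | -001,0-01
  4 | -1-0,010-
  5 | 0-01,010-
  6 | -1-0  (sole → essential)
  8 | 1--0,10--
  10 | 1--0,1-1-,10--
  11 | 1-1-,10--
  12 | -1-0,1--0
  14 | -1-0,1--0,1-1-
  15 | 1-1-  (sole → essential)
Essential prime implicants: -1-0, 1-1-
Petrick residual → 0-01, 1--0
Minimum SOP uses 4 PIs: bd' + a'c'd + ad' + ac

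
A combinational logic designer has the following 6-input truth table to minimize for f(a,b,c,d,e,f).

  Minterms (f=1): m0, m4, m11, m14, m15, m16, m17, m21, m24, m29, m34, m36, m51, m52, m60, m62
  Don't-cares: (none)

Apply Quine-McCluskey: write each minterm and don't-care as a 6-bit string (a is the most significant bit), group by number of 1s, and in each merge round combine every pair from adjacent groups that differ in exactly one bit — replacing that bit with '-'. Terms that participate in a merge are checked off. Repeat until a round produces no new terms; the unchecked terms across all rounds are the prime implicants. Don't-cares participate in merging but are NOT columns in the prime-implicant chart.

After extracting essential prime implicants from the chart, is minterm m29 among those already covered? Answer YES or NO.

size-2^0 implicants → 000000(✓)  000100(✓)  001011(✓)  001110(✓)  001111(✓)  010000(✓)  010001(✓)  010101(✓)  011000(✓)  011101(✓)  100010  100100(✓)  110011  110100(✓)  111100(✓)  111110(✓)
size-2^1 implicants → -00100  0-0000  000-00  001-11  00111-  01-000  01-101  010-01  01000-  1-0100  11-100  1111-0
Unchecked terms (primes): -00100, 0-0000, 000-00, 001-11, 00111-, 01-000, 01-101, 010-01, 01000-, 1-0100, 100010, 11-100, 110011, 1111-0
Minterm coverage:
  m0 ⊆ 0-0000,000-00
  m4 ⊆ -00100,000-00
  m11 ⊆ 001-11 [E]
  m14 ⊆ 00111- [E]
  m15 ⊆ 001-11,00111-
  m16 ⊆ 0-0000,01-000,01000-
  m17 ⊆ 010-01,01000-
  m21 ⊆ 01-101,010-01
  m24 ⊆ 01-000 [E]
  m29 ⊆ 01-101 [E]
  m34 ⊆ 100010 [E]
  m36 ⊆ -00100,1-0100
  m51 ⊆ 110011 [E]
  m52 ⊆ 1-0100,11-100
  m60 ⊆ 11-100,1111-0
  m62 ⊆ 1111-0 [E]
E = {001-11, 00111-, 01-000, 01-101, 100010, 110011, 1111-0}

YES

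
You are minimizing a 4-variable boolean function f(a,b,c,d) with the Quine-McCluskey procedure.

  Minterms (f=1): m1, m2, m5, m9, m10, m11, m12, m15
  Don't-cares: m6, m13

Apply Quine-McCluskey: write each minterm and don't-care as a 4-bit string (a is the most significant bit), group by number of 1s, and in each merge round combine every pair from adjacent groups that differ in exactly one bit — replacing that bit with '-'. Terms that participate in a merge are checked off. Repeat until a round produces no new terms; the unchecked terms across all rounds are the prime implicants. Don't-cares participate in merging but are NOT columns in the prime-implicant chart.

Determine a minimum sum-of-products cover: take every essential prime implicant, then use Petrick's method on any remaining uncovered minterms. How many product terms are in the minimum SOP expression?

4

[col 0] 0001*, 0010*, 0101*, 0110*, 1001*, 1010*, 1011*, 1100*, 1101*, 1111*
[col 1] -001*, -010, -101*, 0-01*, 0-10, 1-01*, 1-11*, 10-1*, 101-, 11-1*, 110-
[col 2] --01, 1--1
Prime implicants: --01, -010, 0-10, 1--1, 101-, 110-
PI chart (minterm → PIs covering it):
  1 | --01  (sole → essential)
  2 | -010,0-10
  5 | --01  (sole → essential)
  9 | --01,1--1
  10 | -010,101-
  11 | 1--1,101-
  12 | 110-  (sole → essential)
  15 | 1--1  (sole → essential)
Essential prime implicants: --01, 1--1, 110-
Petrick residual → -010
Minimum SOP uses 4 PIs: c'd + b'cd' + ad + abc'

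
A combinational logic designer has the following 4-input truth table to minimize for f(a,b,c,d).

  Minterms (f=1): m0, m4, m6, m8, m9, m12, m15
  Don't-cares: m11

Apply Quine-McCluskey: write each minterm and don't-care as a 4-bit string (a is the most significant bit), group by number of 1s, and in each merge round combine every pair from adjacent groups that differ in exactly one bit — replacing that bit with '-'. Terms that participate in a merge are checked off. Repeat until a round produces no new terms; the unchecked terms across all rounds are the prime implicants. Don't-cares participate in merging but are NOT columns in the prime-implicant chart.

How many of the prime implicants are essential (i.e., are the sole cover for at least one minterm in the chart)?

3

size-2^0 implicants → 0000(✓)  0100(✓)  0110(✓)  1000(✓)  1001(✓)  1011(✓)  1100(✓)  1111(✓)
size-2^1 implicants → -000(✓)  -100(✓)  0-00(✓)  01-0  1-00(✓)  1-11  10-1  100-
size-2^2 implicants → --00
Unchecked terms (primes): --00, 01-0, 1-11, 10-1, 100-
Minterm coverage:
  m0 ⊆ --00 [E]
  m4 ⊆ --00,01-0
  m6 ⊆ 01-0 [E]
  m8 ⊆ --00,100-
  m9 ⊆ 10-1,100-
  m12 ⊆ --00 [E]
  m15 ⊆ 1-11 [E]
E = {--00, 01-0, 1-11}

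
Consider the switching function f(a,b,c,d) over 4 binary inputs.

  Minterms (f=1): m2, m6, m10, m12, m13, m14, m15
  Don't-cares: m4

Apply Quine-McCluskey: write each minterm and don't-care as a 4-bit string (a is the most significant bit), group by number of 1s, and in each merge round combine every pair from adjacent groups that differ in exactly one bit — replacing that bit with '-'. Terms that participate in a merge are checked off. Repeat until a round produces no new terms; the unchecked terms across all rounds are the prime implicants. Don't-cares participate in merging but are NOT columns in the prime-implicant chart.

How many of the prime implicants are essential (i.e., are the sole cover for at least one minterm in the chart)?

2

[col 0] 0010*, 0100*, 0110*, 1010*, 1100*, 1101*, 1110*, 1111*
[col 1] -010*, -100*, -110*, 0-10*, 01-0*, 1-10*, 11-0*, 11-1*, 110-*, 111-*
[col 2] --10, -1-0, 11--
Prime implicants: --10, -1-0, 11--
PI chart (minterm → PIs covering it):
  2 | --10  (sole → essential)
  6 | --10,-1-0
  10 | --10  (sole → essential)
  12 | -1-0,11--
  13 | 11--  (sole → essential)
  14 | --10,-1-0,11--
  15 | 11--  (sole → essential)
Essential prime implicants: --10, 11--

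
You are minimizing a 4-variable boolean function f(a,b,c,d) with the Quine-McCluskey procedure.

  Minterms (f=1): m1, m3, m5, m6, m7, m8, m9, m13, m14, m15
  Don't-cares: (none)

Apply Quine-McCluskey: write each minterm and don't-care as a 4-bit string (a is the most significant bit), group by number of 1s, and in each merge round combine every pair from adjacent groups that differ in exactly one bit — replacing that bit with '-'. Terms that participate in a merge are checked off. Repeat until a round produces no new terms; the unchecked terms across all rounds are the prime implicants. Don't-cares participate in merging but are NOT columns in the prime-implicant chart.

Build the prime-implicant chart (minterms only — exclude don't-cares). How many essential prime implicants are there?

3

size-2^0 implicants → 0001(✓)  0011(✓)  0101(✓)  0110(✓)  0111(✓)  1000(✓)  1001(✓)  1101(✓)  1110(✓)  1111(✓)
size-2^1 implicants → -001(✓)  -101(✓)  -110(✓)  -111(✓)  0-01(✓)  0-11(✓)  00-1(✓)  01-1(✓)  011-(✓)  1-01(✓)  100-  11-1(✓)  111-(✓)
size-2^2 implicants → --01  -1-1  -11-  0--1
Unchecked terms (primes): --01, -1-1, -11-, 0--1, 100-
Minterm coverage:
  m1 ⊆ --01,0--1
  m3 ⊆ 0--1 [E]
  m5 ⊆ --01,-1-1,0--1
  m6 ⊆ -11- [E]
  m7 ⊆ -1-1,-11-,0--1
  m8 ⊆ 100- [E]
  m9 ⊆ --01,100-
  m13 ⊆ --01,-1-1
  m14 ⊆ -11- [E]
  m15 ⊆ -1-1,-11-
E = {-11-, 0--1, 100-}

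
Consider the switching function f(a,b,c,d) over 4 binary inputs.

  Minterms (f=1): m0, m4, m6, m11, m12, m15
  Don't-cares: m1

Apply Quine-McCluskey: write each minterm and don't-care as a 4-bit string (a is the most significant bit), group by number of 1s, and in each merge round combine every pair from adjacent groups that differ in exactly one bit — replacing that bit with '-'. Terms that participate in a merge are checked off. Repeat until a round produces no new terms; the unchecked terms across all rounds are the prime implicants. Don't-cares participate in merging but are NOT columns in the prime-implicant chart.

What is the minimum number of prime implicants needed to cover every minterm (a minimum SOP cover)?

[col 0] 0000*, 0001*, 0100*, 0110*, 1011*, 1100*, 1111*
[col 1] -100, 0-00, 000-, 01-0, 1-11
Prime implicants: -100, 0-00, 000-, 01-0, 1-11
PI chart (minterm → PIs covering it):
  0 | 0-00,000-
  4 | -100,0-00,01-0
  6 | 01-0  (sole → essential)
  11 | 1-11  (sole → essential)
  12 | -100  (sole → essential)
  15 | 1-11  (sole → essential)
Essential prime implicants: -100, 01-0, 1-11
Petrick residual → 0-00
Minimum SOP uses 4 PIs: bc'd' + a'c'd' + a'bd' + acd

4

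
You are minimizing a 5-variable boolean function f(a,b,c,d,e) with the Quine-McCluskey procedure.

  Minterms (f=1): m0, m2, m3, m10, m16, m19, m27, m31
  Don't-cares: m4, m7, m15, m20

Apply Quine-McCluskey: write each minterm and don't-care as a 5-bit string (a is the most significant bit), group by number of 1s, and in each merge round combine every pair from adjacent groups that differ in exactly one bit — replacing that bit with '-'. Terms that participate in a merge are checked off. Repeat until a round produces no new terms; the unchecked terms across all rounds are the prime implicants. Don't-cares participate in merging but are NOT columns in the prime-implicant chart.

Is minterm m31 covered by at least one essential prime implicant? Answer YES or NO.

NO

Round 0: 00000✓ 00010✓ 00011✓ 00100✓ 00111✓ 01010✓ 01111✓ 10000✓ 10011✓ 10100✓ 11011✓ 11111✓
Round 1: -0000✓ -0011 -0100✓ -1111 0-010 0-111 00-00✓ 00-11 000-0 0001- 1-011 10-00✓ 11-11
Round 2: -0-00
PIs = {-0-00, -0011, -1111, 0-010, 0-111, 00-11, 000-0, 0001-, 1-011, 11-11}
Coverage chart:
  m0: -0-00,000-0
  m2: 0-010,000-0,0001-
  m3: -0011,00-11,0001-
  m10: 0-010 ←essential
  m16: -0-00 ←essential
  m19: -0011,1-011
  m27: 1-011,11-11
  m31: -1111,11-11
Essential: -0-00, 0-010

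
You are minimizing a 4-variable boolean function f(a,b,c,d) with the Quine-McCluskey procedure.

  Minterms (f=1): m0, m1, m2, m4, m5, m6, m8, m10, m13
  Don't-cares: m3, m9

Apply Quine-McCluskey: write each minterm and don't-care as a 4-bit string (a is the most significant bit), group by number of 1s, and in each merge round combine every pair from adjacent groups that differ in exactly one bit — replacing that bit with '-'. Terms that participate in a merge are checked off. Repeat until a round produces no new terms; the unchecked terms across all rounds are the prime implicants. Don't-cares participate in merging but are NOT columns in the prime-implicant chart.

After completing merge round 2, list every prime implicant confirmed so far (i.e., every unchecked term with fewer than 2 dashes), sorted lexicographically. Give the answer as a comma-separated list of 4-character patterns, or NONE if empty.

NONE

size-2^0 implicants → 0000(✓)  0001(✓)  0010(✓)  0011(✓)  0100(✓)  0101(✓)  0110(✓)  1000(✓)  1001(✓)  1010(✓)  1101(✓)
size-2^1 implicants → -000(✓)  -001(✓)  -010(✓)  -101(✓)  0-00(✓)  0-01(✓)  0-10(✓)  00-0(✓)  00-1(✓)  000-(✓)  001-(✓)  01-0(✓)  010-(✓)  1-01(✓)  10-0(✓)  100-(✓)
size-2^2 implicants → --01  -0-0  -00-  0--0  0-0-  00--
Unchecked terms (primes): --01, -0-0, -00-, 0--0, 0-0-, 00--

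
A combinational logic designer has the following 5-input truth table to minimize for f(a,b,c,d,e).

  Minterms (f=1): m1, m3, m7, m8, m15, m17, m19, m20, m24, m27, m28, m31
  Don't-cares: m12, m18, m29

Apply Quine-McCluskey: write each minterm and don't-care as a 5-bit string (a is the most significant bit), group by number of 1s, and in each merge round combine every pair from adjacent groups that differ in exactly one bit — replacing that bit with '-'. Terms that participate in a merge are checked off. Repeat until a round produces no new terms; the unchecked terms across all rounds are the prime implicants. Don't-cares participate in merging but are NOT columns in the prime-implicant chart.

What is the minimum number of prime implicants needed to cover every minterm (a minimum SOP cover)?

5

[col 0] 00001*, 00011*, 00111*, 01000*, 01100*, 01111*, 10001*, 10010*, 10011*, 10100*, 11000*, 11011*, 11100*, 11101*, 11111*
[col 1] -0001*, -0011*, -1000*, -1100*, -1111, 0-111, 00-11, 000-1*, 01-00*, 1-011, 1-100, 100-1*, 1001-, 11-00*, 11-11, 111-1, 1110-
[col 2] -00-1, -1-00
Prime implicants: -00-1, -1-00, -1111, 0-111, 00-11, 1-011, 1-100, 1001-, 11-11, 111-1, 1110-
PI chart (minterm → PIs covering it):
  1 | -00-1  (sole → essential)
  3 | -00-1,00-11
  7 | 0-111,00-11
  8 | -1-00  (sole → essential)
  15 | -1111,0-111
  17 | -00-1  (sole → essential)
  19 | -00-1,1-011,1001-
  20 | 1-100  (sole → essential)
  24 | -1-00  (sole → essential)
  27 | 1-011,11-11
  28 | -1-00,1-100,1110-
  31 | -1111,11-11,111-1
Essential prime implicants: -00-1, -1-00, 1-100
Petrick residual → 0-111, 11-11
Minimum SOP uses 5 PIs: b'c'e + bd'e' + a'cde + acd'e' + abde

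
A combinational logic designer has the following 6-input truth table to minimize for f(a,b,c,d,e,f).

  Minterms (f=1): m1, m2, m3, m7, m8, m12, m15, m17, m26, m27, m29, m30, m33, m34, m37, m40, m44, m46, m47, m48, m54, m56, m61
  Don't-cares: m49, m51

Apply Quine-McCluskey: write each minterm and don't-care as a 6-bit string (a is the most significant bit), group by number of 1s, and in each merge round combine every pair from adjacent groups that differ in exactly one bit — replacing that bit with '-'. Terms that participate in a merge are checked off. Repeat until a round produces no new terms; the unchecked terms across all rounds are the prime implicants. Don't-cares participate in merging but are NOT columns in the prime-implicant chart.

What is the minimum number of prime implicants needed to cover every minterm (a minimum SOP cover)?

12

Round 0: 000001✓ 000010✓ 000011✓ 000111✓ 001000✓ 001100✓ 001111✓ 010001✓ 011010✓ 011011✓ 011101✓ 011110✓ 100001✓ 100010✓ 100101✓ 101000✓ 101100✓ 101110✓ 101111✓ 110000✓ 110001✓ 110011✓ 110110 111000✓ 111101✓
Round 1: -00001✓ -00010 -01000✓ -01100✓ -01111 -10001✓ -11101 0-0001✓ 00-111 000-11 0000-1 00001- 001-00✓ 011-10 01101- 1-0001✓ 1-1000 100-01 101-00✓ 1011-0 10111- 11-000 1100-1 11000-
Round 2: --0001 -01-00
PIs = {--0001, -00010, -01-00, -01111, -11101, 00-111, 000-11, 0000-1, 00001-, 011-10, 01101-, 1-1000, 100-01, 1011-0, 10111-, 11-000, 1100-1, 11000-, 110110}
Coverage chart:
  m1: --0001,0000-1
  m2: -00010,00001-
  m3: 000-11,0000-1,00001-
  m7: 00-111,000-11
  m8: -01-00 ←essential
  m12: -01-00 ←essential
  m15: -01111,00-111
  m17: --0001 ←essential
  m26: 011-10,01101-
  m27: 01101- ←essential
  m29: -11101 ←essential
  m30: 011-10 ←essential
  m33: --0001,100-01
  m34: -00010 ←essential
  m37: 100-01 ←essential
  m40: -01-00,1-1000
  m44: -01-00,1011-0
  m46: 1011-0,10111-
  m47: -01111,10111-
  m48: 11-000,11000-
  m54: 110110 ←essential
  m56: 1-1000,11-000
  m61: -11101 ←essential
Essential: --0001, -00010, -01-00, -11101, 011-10, 01101-, 100-01, 110110
Petrick residual → -01111, 000-11, 1011-0, 11-000
Min cover (12 terms): c'd'e'f + b'c'd'ef' + b'ce'f' + b'cdef + bcde'f + a'b'c'ef + a'bcef' + a'bcd'e + ab'c'e'f + ab'cdf' + abd'e'f' + abc'def'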